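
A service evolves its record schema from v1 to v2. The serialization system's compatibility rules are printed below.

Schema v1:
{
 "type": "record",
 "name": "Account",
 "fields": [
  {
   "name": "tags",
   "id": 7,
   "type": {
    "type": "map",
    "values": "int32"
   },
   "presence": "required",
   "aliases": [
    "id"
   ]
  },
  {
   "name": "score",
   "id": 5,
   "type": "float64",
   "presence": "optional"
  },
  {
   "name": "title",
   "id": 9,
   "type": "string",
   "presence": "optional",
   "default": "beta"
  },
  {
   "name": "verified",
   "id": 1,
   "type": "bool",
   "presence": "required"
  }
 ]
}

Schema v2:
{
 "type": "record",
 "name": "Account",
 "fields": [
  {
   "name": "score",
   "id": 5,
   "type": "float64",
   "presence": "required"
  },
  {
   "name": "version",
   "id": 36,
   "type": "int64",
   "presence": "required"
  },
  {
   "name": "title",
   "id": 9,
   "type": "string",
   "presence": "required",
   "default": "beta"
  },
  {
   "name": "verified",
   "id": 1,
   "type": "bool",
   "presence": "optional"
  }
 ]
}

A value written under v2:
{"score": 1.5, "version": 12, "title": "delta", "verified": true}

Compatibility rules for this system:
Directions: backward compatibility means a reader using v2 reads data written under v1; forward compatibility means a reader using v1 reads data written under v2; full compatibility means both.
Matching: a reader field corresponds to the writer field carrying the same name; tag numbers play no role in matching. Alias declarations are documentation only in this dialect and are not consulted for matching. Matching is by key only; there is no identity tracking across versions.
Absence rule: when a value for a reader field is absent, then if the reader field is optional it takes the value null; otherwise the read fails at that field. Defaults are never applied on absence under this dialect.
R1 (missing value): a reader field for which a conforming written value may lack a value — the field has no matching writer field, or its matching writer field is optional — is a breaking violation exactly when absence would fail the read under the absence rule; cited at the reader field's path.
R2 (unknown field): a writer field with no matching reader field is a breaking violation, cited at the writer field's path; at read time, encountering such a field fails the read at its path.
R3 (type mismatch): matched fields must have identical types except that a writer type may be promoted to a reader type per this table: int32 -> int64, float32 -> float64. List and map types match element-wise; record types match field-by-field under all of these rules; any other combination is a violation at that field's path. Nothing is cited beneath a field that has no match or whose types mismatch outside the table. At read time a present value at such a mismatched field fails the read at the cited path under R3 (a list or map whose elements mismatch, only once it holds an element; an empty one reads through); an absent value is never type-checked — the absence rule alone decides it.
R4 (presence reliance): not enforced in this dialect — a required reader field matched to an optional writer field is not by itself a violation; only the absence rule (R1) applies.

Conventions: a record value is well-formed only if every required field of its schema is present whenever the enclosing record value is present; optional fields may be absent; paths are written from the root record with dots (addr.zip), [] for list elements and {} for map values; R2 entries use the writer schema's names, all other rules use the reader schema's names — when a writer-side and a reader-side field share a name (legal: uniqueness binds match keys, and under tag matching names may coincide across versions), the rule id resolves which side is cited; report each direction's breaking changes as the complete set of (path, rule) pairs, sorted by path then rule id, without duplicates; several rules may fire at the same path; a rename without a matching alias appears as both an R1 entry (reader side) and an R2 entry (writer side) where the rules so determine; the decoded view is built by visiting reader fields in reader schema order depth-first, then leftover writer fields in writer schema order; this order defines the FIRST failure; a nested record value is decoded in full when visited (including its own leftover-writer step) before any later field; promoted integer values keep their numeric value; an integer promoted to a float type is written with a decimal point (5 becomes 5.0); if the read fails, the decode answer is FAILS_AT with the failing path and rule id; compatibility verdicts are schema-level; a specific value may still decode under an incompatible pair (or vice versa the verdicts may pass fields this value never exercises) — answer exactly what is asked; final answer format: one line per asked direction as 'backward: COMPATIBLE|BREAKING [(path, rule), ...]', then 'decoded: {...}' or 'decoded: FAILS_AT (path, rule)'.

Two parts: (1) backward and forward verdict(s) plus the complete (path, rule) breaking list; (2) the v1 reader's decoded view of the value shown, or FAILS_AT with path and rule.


in Account below, arrows point writer -> reader
backward analysis of Account with v2 as reader and v1 as writer:
  float64 -> float64, writer optional: score aligns to score
  no writer field matches reader version
  string -> string, writer optional: title aligns to title
  bool -> bool, writer required: verified aligns to verified
  tags (writer side), unknown to reader
  R1 fires at score
  R2 fires at tags
  R1 fires at title
  R1 fires at version
  backward on Account therefore BREAKING (4)
forward analysis of Account with v1 as reader and v2 as writer:
  no writer field matches reader tags
  float64 -> float64, writer required: score aligns to score
  string -> string, writer required: title aligns to title
  bool -> bool, writer optional: verified aligns to verified
  version (writer side), unknown to reader
  R1 fires at tags
  R1 fires at verified
  R2 fires at version
  forward on Account therefore BREAKING (3)
decode (reader v1):
  read fails at tags under R1 (no fill)
  => FAILS_AT (tags, R1)

backward: BREAKING [(score, R1), (tags, R2), (title, R1), (version, R1)]; forward: BREAKING [(tags, R1), (verified, R1), (version, R2)]; decoded: FAILS_AT (tags, R1)


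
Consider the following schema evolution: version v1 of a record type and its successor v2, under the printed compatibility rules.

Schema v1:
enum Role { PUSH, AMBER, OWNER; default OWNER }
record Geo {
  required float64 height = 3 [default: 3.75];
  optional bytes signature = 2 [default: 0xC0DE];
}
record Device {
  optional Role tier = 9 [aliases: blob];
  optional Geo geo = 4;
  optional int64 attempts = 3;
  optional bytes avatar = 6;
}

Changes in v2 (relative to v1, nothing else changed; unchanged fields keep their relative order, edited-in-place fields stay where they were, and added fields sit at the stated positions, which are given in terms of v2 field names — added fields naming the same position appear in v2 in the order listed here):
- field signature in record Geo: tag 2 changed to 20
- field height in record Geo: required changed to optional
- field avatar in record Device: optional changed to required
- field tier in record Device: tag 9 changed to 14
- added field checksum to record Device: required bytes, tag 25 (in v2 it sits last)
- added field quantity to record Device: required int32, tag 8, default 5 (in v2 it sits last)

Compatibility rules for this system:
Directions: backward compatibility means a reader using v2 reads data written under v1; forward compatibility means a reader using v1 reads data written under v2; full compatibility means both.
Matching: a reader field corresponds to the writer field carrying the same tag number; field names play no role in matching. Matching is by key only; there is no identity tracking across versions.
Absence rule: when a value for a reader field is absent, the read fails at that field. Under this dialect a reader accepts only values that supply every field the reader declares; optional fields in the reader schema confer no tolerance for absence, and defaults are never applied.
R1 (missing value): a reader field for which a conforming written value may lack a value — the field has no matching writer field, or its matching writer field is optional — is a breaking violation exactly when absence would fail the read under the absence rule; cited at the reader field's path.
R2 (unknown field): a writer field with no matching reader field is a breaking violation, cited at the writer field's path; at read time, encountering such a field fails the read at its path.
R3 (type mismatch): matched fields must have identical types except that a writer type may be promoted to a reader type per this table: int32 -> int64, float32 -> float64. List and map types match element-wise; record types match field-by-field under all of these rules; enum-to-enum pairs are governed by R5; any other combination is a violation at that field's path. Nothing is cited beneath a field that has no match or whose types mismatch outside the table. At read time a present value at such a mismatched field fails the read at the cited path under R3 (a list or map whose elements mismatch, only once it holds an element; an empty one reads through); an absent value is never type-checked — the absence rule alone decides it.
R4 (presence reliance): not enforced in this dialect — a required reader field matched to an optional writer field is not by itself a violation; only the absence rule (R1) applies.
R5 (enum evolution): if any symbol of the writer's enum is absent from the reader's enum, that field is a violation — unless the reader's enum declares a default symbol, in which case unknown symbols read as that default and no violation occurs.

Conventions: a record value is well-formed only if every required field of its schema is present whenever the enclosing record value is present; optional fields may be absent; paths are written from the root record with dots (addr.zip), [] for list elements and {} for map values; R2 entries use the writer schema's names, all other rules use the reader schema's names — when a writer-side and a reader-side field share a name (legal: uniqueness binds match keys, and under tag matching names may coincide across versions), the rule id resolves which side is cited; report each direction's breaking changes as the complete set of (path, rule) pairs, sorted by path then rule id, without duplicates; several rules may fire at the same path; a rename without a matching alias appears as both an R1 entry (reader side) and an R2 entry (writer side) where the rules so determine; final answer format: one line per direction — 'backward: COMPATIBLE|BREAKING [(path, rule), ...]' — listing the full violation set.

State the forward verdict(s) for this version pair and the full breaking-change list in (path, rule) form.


forward: BREAKING [(attempts, R1), (checksum, R2), (geo, R1), (geo.height, R1), (geo.signature, R1), (geo.signature, R2), (quantity, R2), (tier, R1), (tier, R2)]

arrows below run writer -> reader for Device
forward analysis of Device with v1 as reader and v2 as writer:
  no writer field matches reader tier
  geo: paired with writer geo (Geo -> Geo; writer optional)
  attempts: paired with writer attempts (int64 -> int64; writer optional)
  avatar: paired with writer avatar (bytes -> bytes; writer required)
  tier (writer side), unknown to reader
  checksum (writer side), unknown to reader
  quantity (writer side), unknown to reader
  geo.height: paired with writer geo.height (float64 -> float64; writer optional)
  no writer field matches reader geo.signature
  geo.signature (writer side), unknown to reader
  violation R1 at attempts
  violation R2 at checksum
  violation R1 at geo
  violation R1 at geo.height
  violation R1 at geo.signature
  violation R2 at geo.signature
  violation R2 at quantity
  violation R1 at tier
  violation R2 at tier
  => forward: BREAKING (9)


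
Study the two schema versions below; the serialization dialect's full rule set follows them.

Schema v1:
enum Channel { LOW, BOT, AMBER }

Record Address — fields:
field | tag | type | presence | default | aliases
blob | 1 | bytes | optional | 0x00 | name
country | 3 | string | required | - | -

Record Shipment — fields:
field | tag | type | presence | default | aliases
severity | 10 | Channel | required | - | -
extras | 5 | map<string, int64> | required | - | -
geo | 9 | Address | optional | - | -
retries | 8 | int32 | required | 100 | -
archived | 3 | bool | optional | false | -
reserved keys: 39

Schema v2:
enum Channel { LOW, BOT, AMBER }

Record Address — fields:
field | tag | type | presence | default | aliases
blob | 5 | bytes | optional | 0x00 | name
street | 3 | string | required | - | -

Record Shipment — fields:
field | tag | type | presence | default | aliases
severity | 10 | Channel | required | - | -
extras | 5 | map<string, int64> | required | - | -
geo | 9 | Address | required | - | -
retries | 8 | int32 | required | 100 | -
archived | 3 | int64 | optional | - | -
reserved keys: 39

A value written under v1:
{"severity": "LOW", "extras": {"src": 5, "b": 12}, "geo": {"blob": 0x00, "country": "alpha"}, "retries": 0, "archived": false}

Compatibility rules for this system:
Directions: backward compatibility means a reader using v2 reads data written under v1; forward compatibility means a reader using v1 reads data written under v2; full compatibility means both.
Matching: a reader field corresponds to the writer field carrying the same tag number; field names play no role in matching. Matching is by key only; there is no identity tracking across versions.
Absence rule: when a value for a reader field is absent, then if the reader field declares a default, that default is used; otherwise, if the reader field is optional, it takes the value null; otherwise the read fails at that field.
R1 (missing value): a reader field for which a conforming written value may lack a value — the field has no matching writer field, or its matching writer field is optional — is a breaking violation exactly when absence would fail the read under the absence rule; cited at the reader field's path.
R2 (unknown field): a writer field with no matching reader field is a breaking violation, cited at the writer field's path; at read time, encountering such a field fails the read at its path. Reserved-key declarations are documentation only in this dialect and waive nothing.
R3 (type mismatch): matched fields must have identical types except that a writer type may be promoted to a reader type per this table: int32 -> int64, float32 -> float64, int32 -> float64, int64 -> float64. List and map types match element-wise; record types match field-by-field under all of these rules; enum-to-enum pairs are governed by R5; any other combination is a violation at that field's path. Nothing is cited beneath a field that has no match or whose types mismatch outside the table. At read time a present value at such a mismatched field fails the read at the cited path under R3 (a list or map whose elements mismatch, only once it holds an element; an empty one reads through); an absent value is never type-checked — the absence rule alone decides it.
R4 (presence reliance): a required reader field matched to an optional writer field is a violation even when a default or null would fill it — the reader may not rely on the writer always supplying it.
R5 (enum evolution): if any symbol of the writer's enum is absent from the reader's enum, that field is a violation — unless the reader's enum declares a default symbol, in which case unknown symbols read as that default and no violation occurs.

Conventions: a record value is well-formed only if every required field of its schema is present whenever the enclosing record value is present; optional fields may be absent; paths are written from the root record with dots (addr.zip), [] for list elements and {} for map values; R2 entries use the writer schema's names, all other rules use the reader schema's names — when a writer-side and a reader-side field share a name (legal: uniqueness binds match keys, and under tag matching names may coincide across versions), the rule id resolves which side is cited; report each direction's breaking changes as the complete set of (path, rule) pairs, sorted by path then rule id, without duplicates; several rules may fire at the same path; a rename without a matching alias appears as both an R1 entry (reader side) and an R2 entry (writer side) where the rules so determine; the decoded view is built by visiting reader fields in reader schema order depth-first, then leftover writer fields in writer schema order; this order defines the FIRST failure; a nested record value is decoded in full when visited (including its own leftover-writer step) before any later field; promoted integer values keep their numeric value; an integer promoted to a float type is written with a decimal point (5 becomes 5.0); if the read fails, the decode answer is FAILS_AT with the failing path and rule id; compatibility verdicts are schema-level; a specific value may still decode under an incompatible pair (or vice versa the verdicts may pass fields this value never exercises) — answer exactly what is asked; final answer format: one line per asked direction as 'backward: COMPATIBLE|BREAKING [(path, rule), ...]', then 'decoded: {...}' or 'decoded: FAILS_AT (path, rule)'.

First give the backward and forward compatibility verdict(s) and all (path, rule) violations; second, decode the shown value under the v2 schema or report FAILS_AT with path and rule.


backward: BREAKING [(archived, R3), (geo, R1), (geo, R4), (geo.blob, R2)]; forward: BREAKING [(archived, R3), (geo.blob, R2)]; decoded: FAILS_AT (geo.blob, R2)

each type pair in Shipment: writer, then reader
backward for Shipment (reader v2, writer v1):
  severity <- severity (Channel -> Channel, writer required)
  extras <- extras (map<string, int64> -> map<string, int64>, writer required)
  geo <- geo (Address -> Address, writer optional)
  retries <- retries (int32 -> int32, writer required)
  archived <- archived (bool -> int64, writer optional)
  geo.blob: no writer-side match
  geo.street <- geo.country (string -> string, writer required)
  leftover writer field: geo.blob
  violation R3 at archived
  violation R1 at geo
  violation R4 at geo
  violation R2 at geo.blob
  => 4 violation(s): backward is BREAKING for Shipment
forward for Shipment (reader v1, writer v2):
  severity <- severity (Channel -> Channel, writer required)
  extras <- extras (map<string, int64> -> map<string, int64>, writer required)
  geo <- geo (Address -> Address, writer required)
  retries <- retries (int32 -> int32, writer required)
  archived <- archived (int64 -> bool, writer optional)
  geo.blob: no writer-side match
  geo.country <- geo.street (string -> string, writer required)
  leftover writer field: geo.blob
  violation R3 at archived
  violation R2 at geo.blob
  => 2 violation(s): forward is BREAKING for Shipment
decoding the Shipment value with the v2 reader:
  severity := "LOW"
  extras := {"src": 5, "b": 12}
  geo.blob := 0x00 (no value, default fills)
  geo.street := "alpha" (from writer country)
  read fails at geo.blob under R2 (unknown field)
  => FAILS_AT (geo.blob, R2)


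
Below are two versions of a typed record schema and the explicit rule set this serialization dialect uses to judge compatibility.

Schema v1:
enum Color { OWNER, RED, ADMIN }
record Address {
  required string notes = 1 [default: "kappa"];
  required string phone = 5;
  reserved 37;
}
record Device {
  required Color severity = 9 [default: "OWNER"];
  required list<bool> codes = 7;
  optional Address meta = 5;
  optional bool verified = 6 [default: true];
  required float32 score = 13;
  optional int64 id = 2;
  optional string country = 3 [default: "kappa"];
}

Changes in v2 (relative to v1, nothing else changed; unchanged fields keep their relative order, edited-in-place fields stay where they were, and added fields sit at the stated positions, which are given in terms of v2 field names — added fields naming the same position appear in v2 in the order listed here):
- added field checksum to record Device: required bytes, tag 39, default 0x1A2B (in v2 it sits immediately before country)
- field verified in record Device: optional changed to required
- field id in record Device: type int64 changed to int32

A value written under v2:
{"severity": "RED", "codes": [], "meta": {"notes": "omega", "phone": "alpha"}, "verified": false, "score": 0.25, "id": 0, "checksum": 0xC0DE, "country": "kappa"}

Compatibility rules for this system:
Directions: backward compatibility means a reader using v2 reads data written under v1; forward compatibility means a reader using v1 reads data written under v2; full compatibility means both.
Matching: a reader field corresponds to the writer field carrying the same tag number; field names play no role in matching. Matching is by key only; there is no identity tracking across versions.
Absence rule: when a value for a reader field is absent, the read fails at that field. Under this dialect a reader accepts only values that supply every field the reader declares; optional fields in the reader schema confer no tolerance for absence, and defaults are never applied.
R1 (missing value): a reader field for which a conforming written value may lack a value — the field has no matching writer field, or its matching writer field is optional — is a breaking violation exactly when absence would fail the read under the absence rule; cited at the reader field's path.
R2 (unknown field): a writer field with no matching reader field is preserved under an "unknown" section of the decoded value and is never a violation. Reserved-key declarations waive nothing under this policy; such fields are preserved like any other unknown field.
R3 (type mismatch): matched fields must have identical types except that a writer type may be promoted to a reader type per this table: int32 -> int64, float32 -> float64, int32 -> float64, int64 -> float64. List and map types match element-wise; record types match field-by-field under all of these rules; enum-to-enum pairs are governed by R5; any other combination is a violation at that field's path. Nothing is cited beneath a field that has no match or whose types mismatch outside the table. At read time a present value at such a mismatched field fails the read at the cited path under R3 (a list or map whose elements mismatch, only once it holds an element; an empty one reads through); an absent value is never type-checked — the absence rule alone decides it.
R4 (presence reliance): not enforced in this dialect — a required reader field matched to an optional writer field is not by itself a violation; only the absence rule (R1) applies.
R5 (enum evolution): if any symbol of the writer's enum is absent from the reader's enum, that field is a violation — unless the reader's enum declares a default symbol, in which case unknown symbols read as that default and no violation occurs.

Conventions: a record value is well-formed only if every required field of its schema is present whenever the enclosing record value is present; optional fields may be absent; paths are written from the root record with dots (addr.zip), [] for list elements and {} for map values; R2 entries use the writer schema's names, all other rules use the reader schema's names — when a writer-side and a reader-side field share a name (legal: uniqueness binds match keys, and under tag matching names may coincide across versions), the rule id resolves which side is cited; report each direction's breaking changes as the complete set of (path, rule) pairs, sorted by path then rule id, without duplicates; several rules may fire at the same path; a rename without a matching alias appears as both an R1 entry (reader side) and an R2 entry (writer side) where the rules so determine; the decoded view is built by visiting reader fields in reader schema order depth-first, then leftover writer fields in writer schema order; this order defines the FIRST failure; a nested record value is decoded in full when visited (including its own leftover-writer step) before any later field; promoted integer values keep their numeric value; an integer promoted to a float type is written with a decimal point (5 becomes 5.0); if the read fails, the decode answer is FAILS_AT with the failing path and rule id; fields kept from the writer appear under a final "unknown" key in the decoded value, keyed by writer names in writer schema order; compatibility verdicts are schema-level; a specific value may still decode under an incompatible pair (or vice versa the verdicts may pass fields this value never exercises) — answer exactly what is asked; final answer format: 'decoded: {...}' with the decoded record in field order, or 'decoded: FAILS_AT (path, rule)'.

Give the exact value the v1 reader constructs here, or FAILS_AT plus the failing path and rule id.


in Device below, arrows point writer -> reader
decode (reader v1):
  severity := "RED"
  codes := []
  meta.notes := "omega"
  meta.phone := "alpha"
  verified := false
  score := 0.25
  id := 0 (int32 -> int64)
  country := "kappa"
  writer checksum: kept under "unknown"
  => decoded: {"severity": "RED", "codes": [], "meta": {"notes": "omega", "phone": "alpha"}, "verified": false, "score": 0.25, "id": 0, "country": "kappa", "unknown": {"checksum": 0xC0DE}}
the rest of the Device diff is inert for this question:
  field verified in record Device: optional changed to required -> changes Device's schema-level verdicts only — the decode of this value is the same
  field id in record Device: type int64 changed to int32 -> changes Device's schema-level verdicts only — the decode of this value is the same

decoded: {"severity": "RED", "codes": [], "meta": {"notes": "omega", "phone": "alpha"}, "verified": false, "score": 0.25, "id": 0, "country": "kappa", "unknown": {"checksum": 0xC0DE}}


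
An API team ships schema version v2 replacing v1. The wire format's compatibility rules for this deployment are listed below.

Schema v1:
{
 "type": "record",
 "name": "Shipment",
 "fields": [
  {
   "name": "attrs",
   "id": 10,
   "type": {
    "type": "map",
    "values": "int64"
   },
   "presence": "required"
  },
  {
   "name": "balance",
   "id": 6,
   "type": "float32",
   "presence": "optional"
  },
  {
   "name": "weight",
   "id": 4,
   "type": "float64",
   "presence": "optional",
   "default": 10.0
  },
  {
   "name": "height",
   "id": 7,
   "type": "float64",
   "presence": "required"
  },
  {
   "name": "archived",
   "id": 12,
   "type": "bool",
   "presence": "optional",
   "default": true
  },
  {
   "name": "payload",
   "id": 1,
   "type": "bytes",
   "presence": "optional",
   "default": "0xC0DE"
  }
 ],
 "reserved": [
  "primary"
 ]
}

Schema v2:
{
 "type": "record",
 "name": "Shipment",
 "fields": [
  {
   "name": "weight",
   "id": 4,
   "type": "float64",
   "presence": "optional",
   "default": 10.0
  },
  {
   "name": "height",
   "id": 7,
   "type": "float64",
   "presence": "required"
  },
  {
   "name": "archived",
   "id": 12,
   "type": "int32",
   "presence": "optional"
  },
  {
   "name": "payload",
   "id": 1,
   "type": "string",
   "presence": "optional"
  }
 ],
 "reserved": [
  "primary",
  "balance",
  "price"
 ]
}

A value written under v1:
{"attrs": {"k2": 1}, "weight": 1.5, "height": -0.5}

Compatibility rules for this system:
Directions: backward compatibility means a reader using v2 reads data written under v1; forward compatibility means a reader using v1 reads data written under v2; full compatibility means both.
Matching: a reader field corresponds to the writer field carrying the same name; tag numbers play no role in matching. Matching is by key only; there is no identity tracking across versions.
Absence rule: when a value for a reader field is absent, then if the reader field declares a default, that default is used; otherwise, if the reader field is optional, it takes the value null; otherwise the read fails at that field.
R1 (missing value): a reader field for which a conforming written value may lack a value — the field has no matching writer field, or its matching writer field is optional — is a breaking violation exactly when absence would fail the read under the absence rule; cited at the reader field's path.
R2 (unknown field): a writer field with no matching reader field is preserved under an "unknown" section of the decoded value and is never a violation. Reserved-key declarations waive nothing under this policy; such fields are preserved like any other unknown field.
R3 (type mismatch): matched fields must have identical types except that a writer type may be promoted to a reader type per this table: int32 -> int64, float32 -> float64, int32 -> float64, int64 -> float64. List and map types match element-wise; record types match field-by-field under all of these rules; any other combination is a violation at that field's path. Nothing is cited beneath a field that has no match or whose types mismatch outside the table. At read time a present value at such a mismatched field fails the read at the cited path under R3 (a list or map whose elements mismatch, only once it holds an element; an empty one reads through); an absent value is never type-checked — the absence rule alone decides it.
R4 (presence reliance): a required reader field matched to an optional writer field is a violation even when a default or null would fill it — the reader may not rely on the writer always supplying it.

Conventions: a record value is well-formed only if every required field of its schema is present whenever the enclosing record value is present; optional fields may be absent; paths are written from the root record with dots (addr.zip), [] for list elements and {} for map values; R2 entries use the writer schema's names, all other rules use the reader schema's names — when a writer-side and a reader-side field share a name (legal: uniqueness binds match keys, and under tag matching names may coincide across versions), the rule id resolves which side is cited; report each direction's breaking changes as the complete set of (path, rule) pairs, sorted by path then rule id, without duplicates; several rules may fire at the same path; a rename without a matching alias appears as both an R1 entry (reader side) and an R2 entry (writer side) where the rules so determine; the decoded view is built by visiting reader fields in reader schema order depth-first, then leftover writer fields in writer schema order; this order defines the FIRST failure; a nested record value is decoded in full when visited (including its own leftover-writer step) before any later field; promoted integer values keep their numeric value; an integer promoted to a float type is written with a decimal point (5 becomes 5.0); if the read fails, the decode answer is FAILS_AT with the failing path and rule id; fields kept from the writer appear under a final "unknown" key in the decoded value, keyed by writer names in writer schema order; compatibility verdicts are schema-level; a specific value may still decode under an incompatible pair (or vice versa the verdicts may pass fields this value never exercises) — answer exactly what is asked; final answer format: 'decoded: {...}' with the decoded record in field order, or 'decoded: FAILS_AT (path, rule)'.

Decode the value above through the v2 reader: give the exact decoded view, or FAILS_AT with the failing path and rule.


decoded: {"weight": 1.5, "height": -0.5, "archived": null, "payload": null, "unknown": {"attrs": {"k2": 1}}}

the writer's type comes first in each Shipment pair
migrating the Shipment value to v2:
  weight := 1.5
  height := -0.5
  archived := null (not supplied -> null)
  payload := null (not supplied -> null)
  writer attrs: kept under "unknown"
  => decoded: {"weight": 1.5, "height": -0.5, "archived": null, "payload": null, "unknown": {"attrs": {"k2": 1}}}


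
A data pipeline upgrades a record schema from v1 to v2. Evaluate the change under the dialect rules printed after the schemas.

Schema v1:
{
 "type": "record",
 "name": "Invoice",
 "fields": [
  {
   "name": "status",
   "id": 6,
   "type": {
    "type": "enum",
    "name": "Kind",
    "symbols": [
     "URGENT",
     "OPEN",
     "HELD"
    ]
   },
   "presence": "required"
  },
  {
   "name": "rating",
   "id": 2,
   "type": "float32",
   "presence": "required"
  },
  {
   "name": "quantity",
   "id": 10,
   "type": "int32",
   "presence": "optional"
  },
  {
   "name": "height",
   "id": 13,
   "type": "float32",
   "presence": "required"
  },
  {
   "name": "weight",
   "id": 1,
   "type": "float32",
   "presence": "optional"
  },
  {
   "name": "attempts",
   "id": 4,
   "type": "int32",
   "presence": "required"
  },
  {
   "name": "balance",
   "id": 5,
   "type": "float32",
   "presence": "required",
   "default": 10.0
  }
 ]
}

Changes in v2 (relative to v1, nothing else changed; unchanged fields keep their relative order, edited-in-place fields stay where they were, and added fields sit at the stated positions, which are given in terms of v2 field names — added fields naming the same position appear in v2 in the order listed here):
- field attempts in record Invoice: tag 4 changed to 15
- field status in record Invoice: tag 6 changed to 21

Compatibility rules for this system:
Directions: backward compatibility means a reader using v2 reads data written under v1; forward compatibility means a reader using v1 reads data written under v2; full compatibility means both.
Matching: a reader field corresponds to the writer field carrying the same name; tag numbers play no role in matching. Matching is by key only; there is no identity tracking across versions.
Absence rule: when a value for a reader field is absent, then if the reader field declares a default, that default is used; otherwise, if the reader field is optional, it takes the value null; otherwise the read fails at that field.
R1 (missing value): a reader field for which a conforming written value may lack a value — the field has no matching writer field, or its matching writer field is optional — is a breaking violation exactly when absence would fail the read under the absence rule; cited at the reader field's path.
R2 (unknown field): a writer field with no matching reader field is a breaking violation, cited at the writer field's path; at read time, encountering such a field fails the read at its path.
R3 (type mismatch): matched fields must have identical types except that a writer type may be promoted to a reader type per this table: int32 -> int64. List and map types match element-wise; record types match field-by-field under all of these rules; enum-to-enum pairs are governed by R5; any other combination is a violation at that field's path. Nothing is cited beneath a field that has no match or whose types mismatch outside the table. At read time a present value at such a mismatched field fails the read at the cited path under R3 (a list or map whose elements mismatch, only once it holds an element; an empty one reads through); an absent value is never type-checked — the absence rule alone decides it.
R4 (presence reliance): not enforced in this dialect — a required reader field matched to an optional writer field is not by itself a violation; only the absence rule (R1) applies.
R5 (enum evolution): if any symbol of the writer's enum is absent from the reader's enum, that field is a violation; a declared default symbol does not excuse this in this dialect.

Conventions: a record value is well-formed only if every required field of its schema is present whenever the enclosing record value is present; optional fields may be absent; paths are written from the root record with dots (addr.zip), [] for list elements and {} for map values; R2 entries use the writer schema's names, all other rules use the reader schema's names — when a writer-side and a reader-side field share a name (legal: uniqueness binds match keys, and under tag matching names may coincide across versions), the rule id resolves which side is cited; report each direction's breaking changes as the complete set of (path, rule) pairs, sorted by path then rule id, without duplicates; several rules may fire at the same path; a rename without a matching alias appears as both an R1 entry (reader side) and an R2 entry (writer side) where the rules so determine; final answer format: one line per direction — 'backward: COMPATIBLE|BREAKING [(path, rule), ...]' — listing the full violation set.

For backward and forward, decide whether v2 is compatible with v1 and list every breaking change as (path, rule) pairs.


in Invoice below, arrows point writer -> reader
backward on Invoice — v2 reading data written by v1:
  status: Kind -> Kind, writer required; from status
  rating: float32 -> float32, writer required; from rating
  quantity: int32 -> int32, writer optional; from quantity
  height: float32 -> float32, writer required; from height
  weight: float32 -> float32, writer optional; from weight
  attempts: int32 -> int32, writer required; from attempts
  balance: float32 -> float32, writer required; from balance
  => backward verdict for Invoice: COMPATIBLE, no violations
forward on Invoice — v1 reading data written by v2:
  status: Kind -> Kind, writer required; from status
  rating: float32 -> float32, writer required; from rating
  quantity: int32 -> int32, writer optional; from quantity
  height: float32 -> float32, writer required; from height
  weight: float32 -> float32, writer optional; from weight
  attempts: int32 -> int32, writer required; from attempts
  balance: float32 -> float32, writer required; from balance
  => forward verdict for Invoice: COMPATIBLE, no violations

backward: COMPATIBLE []; forward: COMPATIBLE []


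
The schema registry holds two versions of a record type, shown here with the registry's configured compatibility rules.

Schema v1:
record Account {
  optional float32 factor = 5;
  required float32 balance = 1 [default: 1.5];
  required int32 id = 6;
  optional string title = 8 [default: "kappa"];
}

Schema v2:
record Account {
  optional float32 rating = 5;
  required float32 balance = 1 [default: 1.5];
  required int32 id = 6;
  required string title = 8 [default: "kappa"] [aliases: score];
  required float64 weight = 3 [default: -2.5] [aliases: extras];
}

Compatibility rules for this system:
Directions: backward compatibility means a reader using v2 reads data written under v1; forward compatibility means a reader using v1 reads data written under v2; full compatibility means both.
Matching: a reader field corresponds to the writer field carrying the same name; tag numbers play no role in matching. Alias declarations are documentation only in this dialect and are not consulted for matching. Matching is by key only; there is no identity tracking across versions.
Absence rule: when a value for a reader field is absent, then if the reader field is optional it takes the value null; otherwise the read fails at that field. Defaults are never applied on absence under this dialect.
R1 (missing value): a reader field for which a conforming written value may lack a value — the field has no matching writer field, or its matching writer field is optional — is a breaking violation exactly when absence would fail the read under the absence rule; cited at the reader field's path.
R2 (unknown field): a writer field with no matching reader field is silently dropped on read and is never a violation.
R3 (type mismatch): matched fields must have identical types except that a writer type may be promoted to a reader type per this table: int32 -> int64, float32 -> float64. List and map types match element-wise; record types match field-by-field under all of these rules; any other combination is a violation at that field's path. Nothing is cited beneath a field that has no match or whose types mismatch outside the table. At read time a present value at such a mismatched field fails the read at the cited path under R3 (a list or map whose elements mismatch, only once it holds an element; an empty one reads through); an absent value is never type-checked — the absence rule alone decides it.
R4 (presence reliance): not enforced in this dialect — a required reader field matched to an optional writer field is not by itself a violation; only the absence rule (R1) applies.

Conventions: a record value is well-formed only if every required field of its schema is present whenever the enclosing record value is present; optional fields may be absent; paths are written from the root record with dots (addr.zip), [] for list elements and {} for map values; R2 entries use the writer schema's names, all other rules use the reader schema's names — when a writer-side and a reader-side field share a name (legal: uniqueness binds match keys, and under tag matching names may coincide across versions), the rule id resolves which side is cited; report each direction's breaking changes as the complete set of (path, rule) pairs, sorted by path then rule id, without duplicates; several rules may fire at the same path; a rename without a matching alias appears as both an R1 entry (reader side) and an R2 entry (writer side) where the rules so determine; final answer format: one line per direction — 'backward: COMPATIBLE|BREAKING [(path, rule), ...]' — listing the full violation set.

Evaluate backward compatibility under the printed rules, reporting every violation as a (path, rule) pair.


backward: BREAKING [(title, R1), (weight, R1)]

each type pair in Account: writer, then reader
backward analysis of Account with v2 as reader and v1 as writer:
  rating has no writer counterpart
  writer required, float32 -> float32: reader balance maps from writer balance
  writer required, int32 -> int32: reader id maps from writer id
  writer optional, string -> string: reader title maps from writer title
  weight has no writer counterpart
  factor (writer side), unknown to reader
  breaking: (title, R1)
  breaking: (weight, R1)
  backward on Account therefore BREAKING (2)
diffs on Account not affecting the asked answer:
  renamed field factor to rating in record Account -> triggers nothing under Account's printed rules — same verdict
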